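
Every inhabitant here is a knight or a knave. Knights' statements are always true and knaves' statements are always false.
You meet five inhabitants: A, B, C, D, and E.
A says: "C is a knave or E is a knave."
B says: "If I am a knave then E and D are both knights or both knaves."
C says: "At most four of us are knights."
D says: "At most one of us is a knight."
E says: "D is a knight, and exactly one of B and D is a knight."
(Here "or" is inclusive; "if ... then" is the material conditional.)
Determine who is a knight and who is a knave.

Knights: A, B, and C. Knaves: D and E.

Since A is a knight, "C is a knave or E is a knave" needs to be true, which holds.
B is a knight; "if I am a knave then E and D are both knights or both knaves" is true, as required.
C is a knight; "at most four of us are knights" is true, as required.
As a knave, D's statement "at most one of us is a knight" should be False; it is.
As a knave, E's statement "D is a knight, and exactly one of B and D is a knight" should be False; it is.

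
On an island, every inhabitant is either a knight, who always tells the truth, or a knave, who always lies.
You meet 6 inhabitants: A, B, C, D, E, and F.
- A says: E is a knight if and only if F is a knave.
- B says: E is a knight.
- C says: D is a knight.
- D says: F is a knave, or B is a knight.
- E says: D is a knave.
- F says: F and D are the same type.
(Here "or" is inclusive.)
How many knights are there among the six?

2

The unique consistent assignment is A=knave, B=knave, C=knight, D=knight, E=knave, F=knave.
That has 2 knights.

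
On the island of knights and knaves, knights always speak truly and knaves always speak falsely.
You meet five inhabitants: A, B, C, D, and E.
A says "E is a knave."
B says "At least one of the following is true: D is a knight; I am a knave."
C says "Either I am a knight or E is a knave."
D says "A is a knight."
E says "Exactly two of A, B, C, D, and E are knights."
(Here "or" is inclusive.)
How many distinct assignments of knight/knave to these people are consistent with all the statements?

1

Consistent assignments:
  A=knight, B=knight, C=knight, D=knight, E=knave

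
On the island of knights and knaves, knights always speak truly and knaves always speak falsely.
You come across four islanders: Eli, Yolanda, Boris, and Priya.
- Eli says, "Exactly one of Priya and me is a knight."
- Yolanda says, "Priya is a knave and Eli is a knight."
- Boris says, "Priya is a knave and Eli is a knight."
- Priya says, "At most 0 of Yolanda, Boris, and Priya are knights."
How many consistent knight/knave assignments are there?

Consistent assignments:
  Eli=knight, Yolanda=knight, Boris=knight, Priya=knave

1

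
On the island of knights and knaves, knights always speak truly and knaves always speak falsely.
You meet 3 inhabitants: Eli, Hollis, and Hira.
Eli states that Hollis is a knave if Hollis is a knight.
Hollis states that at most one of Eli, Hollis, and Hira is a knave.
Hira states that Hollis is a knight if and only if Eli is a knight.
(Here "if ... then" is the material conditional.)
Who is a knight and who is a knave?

Knights: Eli. Knaves: Hollis and Hira.

As a knight, Eli's statement "Hollis is a knave if Hollis is a knight" should be True; it is.
Hollis is a knave, and the claim "at most one of Eli, Hollis, and Hira is a knave" is indeed False.
Since Hira is a knave, "Hollis is a knight if and only if Eli is a knight" needs to be False, which holds.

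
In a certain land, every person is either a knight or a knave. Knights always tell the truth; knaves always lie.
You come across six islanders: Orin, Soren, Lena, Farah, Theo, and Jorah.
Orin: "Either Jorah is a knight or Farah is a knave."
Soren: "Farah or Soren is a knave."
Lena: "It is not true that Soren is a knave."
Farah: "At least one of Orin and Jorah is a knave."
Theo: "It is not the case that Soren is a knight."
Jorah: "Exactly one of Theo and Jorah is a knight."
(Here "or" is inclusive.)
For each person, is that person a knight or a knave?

Orin is a knight, so "either Jorah is a knight or Farah is a knave" must be true — and it is.
As a knight, Soren's statement "Farah or Soren is a knave" should be true; it is.
Lena (knight): "it is not true that Soren is a knave" — true. ✓
Farah is a knave, so "at least one of Orin and Jorah is a knave" must be False — and it is.
Theo (knave): "it is not the case that Soren is a knight" — False. ✓
Jorah is a knight, and the claim "exactly one of Theo and Jorah is a knight" is indeed true.

Orin is a knight, Soren is a knight, Lena is a knight, Farah is a knave, Theo is a knave, and Jorah is a knight.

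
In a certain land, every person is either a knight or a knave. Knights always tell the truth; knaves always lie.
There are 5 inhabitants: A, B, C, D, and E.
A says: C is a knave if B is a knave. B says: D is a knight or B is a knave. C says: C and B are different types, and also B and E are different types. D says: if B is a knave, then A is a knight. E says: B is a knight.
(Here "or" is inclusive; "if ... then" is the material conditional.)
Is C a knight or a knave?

C is a knave.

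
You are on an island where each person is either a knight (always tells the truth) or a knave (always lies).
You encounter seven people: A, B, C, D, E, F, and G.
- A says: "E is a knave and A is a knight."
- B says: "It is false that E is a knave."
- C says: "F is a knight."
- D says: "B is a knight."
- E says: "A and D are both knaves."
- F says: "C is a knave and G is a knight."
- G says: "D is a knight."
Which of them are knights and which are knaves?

Since A is a knight, "E is a knave and A is a knight" needs to be True, which holds.
B (knave): "it is false that E is a knave" — false. ✓
C is a knave, and the claim "F is a knight" is indeed false.
D is a knave; "B is a knight" is false, as required.
As a knave, E's statement "A and D are both knaves" should be false; it is.
F is a knave, so "C is a knave and G is a knight" must be false — and it is.
G (knave): "D is a knight" — false. ✓

Knights: A. Knaves: B, C, D, E, F, and G.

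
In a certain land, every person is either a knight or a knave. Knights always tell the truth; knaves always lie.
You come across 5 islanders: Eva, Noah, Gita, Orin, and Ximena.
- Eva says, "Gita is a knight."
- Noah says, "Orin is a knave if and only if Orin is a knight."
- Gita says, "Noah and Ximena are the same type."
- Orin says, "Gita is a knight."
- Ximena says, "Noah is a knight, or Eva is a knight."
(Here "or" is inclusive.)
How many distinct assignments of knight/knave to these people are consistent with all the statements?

0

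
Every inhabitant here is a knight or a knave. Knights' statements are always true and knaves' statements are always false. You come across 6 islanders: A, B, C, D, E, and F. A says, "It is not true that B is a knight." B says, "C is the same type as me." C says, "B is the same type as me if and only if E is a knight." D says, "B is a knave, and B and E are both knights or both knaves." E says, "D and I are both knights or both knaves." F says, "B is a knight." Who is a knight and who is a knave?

A is a knight, B is a knave, C is a knight, D is a knight, E is a knave, and F is a knave.

As a knight, A's statement "it is not true that B is a knight" should be true; it is.
B (knave): "C is the same type as me" — false. ✓
C is a knight; "B is the same type as me if and only if E is a knight" is true, as required.
As a knight, D's statement "B is a knave, and B and E are both knights or both knaves" should be true; it is.
E (knave): "D and I are both knights or both knaves" — false. ✓
F is a knave, so "B is a knight" must be false — and it is.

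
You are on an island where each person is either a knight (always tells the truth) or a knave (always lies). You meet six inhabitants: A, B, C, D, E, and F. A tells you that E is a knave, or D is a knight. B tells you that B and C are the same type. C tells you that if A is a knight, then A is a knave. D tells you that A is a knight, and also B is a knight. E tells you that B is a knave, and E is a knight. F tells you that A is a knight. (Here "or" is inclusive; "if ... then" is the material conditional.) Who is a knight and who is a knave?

A is a knave, B is a knave, C is a knight, D is a knave, E is a knight, and F is a knave.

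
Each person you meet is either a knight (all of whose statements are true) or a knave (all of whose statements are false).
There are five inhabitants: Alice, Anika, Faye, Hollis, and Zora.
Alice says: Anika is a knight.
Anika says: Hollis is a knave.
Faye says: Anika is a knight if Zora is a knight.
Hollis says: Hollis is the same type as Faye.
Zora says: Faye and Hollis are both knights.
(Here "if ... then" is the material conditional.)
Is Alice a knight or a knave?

Alice is a knight.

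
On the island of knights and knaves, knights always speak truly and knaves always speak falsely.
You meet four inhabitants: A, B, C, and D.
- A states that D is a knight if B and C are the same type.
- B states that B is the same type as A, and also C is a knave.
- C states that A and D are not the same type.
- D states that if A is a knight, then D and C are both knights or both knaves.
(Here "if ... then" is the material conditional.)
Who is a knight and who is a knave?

A is a knight, B is a knave, C is a knight, and D is a knave.

A is a knight, and the claim "D is a knight if B and C are the same type" is indeed True.
B is a knave; "B is the same type as A, and also C is a knave" is false, as required.
C is a knight; "A and D are not the same type" is True, as required.
D is a knave, so "if A is a knight, then D and C are both knights or both knaves" must be false — and it is.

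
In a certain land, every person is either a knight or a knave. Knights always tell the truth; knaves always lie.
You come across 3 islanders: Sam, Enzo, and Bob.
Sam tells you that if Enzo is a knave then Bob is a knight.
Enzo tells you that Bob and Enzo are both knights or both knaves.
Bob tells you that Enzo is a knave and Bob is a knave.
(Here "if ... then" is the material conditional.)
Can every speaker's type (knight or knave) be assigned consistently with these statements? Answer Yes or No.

No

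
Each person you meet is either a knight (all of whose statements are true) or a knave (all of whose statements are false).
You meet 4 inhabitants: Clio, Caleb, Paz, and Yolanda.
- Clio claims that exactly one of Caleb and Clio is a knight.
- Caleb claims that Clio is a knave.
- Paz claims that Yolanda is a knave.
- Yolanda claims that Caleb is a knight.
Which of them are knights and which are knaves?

Clio is a knight, Caleb is a knave, Paz is a knight, and Yolanda is a knave.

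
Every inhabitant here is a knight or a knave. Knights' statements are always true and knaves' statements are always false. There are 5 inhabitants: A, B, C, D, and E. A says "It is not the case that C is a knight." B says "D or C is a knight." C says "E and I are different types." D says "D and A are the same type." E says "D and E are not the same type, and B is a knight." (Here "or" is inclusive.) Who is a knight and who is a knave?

A is a knight, B is a knave, C is a knave, D is a knave, and E is a knave.

A is a knight, and the claim "it is not the case that C is a knight" is indeed True.
B is a knave; "D or C is a knight" is false, as required.
C (knave): "E and I are different types" — false. ✓
D (knave): "D and A are the same type" — false. ✓
E is a knave, so "D and E are not the same type, and B is a knight" must be false — and it is.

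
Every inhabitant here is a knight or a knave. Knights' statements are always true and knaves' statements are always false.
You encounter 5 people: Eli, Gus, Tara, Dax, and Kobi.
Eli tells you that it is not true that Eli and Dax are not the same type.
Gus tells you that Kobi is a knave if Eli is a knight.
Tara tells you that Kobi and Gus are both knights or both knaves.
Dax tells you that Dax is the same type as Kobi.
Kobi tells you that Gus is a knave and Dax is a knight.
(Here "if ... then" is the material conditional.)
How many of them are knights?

3

The unique consistent assignment is Eli=knight, Gus=knave, Tara=knave, Dax=knight, Kobi=knight.
That has 3 knights.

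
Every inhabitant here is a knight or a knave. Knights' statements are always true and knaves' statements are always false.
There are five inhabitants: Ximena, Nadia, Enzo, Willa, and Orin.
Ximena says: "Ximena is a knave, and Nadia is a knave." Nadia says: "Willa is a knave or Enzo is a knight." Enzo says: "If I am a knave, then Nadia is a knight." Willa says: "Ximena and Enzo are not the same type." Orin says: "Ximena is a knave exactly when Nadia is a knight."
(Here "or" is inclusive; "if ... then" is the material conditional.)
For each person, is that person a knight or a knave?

Ximena is a knave, Nadia is a knight, Enzo is a knight, Willa is a knight, and Orin is a knight.

Ximena (knave): "Ximena is a knave, and Nadia is a knave" — false. ✓
Since Nadia is a knight, "Willa is a knave or Enzo is a knight" needs to be True, which holds.
Enzo is a knight; "if I am a knave, then Nadia is a knight" is True, as required.
Since Willa is a knight, "Ximena and Enzo are not the same type" needs to be True, which holds.
Since Orin is a knight, "Ximena is a knave exactly when Nadia is a knight" needs to be True, which holds.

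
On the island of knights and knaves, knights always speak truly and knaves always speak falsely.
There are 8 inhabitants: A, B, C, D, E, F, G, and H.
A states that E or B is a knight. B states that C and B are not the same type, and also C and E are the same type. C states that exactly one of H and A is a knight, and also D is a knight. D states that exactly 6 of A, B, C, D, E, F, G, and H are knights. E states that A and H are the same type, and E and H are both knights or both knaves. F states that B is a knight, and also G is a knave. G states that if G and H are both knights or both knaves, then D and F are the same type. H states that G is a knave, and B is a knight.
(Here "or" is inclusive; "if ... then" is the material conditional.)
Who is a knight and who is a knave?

A (knight): "E or B is a knight" — True. ✓
B is a knight, so "C and B are not the same type, and also C and E are the same type" must be True — and it is.
Since C is a knave, "exactly one of H and A is a knight, and also D is a knight" needs to be false, which holds.
Since D is a knave, "exactly 6 of A, B, C, D, E, F, G, and H are knights" needs to be false, which holds.
E is a knave, so "A and H are the same type, and E and H are both knights or both knaves" must be false — and it is.
Since F is a knave, "B is a knight, and also G is a knave" needs to be false, which holds.
G is a knight, so "if G and H are both knights or both knaves, then D and F are the same type" must be True — and it is.
H is a knave, so "G is a knave, and B is a knight" must be false — and it is.

A is a knight, B is a knight, C is a knave, D is a knave, E is a knave, F is a knave, G is a knight, and H is a knave.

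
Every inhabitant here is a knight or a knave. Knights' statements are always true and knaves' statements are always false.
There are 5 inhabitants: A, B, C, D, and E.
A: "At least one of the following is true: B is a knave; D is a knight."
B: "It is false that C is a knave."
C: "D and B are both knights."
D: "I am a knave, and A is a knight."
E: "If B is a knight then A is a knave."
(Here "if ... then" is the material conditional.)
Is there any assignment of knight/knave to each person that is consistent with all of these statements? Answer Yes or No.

No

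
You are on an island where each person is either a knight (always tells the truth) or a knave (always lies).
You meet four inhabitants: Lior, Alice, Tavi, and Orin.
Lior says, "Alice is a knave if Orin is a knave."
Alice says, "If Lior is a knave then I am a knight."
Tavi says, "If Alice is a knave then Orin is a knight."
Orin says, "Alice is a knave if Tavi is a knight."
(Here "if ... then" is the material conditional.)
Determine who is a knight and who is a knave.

Suppose Lior is a knight. Then Lior's statement "Alice is a knave if Orin is a knave" would have to be true. Checking the 8 ways to assign the others, none is consistent with every speaker.
(For instance, with Alice=knight, Tavi=knight, Orin=knave, Lior's claim "Alice is a knave if Orin is a knave" comes out false where it would need to be true.)
So Lior must be a knave, making "Alice is a knave if Orin is a knave" false. Taking Lior=knave, Alice=knight, Tavi=knight, Orin=knave, each remaining statement checks out:
  Alice (knight): "if Lior is a knave then I am a knight" — true. ✓
  Tavi (knight): "if Alice is a knave then Orin is a knight" — true. ✓
  Orin (knave): "Alice is a knave if Tavi is a knight" — false. ✓
This is the unique consistent assignment.

Knights: Alice and Tavi. Knaves: Lior and Orin.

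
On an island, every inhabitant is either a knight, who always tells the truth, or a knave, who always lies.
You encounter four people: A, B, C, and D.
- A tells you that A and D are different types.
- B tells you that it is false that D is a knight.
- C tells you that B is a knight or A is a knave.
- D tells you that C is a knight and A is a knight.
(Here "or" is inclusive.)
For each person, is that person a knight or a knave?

Suppose A is a knight. Then A's statement "A and D are different types" would have to be true. Checking the 8 ways to assign the others, none is consistent with every speaker.
(For instance, with B=knight, C=knight, D=knave, D's claim "C is a knight and A is a knight" comes out true where it would need to be false.)
So A must be a knave, making "A and D are different types" false. Taking A=knave, B=knight, C=knight, D=knave, each remaining statement checks out:
  B (knight): "it is false that D is a knight" — true. ✓
  C (knight): "B is a knight or A is a knave" — true. ✓
  D (knave): "C is a knight and A is a knight" — false. ✓
This is the unique consistent assignment.

A is a knave, B is a knight, C is a knight, and D is a knave.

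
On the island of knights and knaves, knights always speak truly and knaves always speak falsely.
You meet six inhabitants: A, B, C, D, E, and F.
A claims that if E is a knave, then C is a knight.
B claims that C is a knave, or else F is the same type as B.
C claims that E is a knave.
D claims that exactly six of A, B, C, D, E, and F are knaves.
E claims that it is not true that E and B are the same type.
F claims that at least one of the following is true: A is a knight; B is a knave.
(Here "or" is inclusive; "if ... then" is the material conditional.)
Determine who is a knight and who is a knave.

Knights: A, C, and F. Knaves: B, D, and E.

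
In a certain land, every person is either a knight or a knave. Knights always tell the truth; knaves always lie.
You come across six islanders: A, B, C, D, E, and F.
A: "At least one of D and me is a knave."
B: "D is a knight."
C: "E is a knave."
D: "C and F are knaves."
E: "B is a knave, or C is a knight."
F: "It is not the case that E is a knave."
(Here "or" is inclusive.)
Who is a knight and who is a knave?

A is a knight, B is a knave, C is a knave, D is a knave, E is a knight, and F is a knight.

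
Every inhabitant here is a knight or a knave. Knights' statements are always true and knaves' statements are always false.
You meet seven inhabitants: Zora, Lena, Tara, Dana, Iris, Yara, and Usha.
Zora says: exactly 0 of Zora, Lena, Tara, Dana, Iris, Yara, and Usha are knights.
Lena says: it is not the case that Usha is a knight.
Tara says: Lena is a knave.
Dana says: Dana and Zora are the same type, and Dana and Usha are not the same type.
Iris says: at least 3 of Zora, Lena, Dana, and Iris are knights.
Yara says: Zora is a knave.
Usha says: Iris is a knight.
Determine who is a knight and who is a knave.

Zora is a knave, so "exactly 0 of Zora, Lena, Tara, Dana, Iris, Yara, and Usha are knights" must be false — and it is.
Lena is a knight, and the claim "it is not the case that Usha is a knight" is indeed true.
Since Tara is a knave, "Lena is a knave" needs to be false, which holds.
Dana (knave): "Dana and Zora are the same type, and Dana and Usha are not the same type" — false. ✓
Since Iris is a knave, "at least 3 of Zora, Lena, Dana, and Iris are knights" needs to be false, which holds.
Yara is a knight, and the claim "Zora is a knave" is indeed true.
Usha is a knave; "Iris is a knight" is false, as required.

Knights: Lena and Yara. Knaves: Zora, Tara, Dana, Iris, and Usha.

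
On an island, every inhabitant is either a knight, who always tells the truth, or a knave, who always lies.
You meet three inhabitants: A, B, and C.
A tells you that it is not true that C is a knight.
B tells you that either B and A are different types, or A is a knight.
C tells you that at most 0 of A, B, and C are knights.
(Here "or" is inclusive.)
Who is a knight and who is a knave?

A is a knight; "it is not true that C is a knight" is true, as required.
As a knight, B's statement "either B and A are different types, or A is a knight" should be true; it is.
C is a knave, so "at most 0 of A, B, and C are knights" must be False — and it is.

A is a knight, B is a knight, and C is a knave.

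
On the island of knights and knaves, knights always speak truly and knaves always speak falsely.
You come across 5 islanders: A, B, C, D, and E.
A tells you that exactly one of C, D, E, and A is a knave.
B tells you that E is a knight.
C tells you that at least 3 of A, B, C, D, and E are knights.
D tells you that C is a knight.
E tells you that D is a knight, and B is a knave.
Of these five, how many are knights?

0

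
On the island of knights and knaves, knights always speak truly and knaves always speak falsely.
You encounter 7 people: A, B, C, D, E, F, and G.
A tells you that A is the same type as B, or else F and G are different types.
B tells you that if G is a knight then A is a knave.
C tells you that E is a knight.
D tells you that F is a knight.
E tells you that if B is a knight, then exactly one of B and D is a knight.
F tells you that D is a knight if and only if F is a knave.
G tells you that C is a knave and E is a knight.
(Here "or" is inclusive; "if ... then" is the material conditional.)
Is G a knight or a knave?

G is a knave.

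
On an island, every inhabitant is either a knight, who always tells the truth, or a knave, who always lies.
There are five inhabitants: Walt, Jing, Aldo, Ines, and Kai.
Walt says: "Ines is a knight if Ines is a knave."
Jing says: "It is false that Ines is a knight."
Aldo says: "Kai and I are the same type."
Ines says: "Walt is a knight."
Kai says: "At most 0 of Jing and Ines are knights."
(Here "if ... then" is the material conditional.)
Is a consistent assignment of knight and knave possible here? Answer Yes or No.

No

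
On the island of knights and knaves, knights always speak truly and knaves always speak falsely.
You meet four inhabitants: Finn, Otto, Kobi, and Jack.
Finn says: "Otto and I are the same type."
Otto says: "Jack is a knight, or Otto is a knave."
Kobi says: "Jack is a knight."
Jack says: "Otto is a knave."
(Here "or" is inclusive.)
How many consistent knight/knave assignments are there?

0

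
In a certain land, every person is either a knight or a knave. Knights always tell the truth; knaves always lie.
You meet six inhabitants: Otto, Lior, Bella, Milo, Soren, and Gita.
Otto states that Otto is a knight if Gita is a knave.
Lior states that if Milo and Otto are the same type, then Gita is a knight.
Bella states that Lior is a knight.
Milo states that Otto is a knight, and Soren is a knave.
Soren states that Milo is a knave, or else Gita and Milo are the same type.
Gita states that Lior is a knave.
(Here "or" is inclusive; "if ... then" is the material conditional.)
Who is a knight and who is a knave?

As a knight, Otto's statement "Otto is a knight if Gita is a knave" should be True; it is.
Lior is a knight; "if Milo and Otto are the same type, then Gita is a knight" is True, as required.
Since Bella is a knight, "Lior is a knight" needs to be True, which holds.
Milo is a knave; "Otto is a knight, and Soren is a knave" is False, as required.
Since Soren is a knight, "Milo is a knave, or else Gita and Milo are the same type" needs to be True, which holds.
Gita is a knave, so "Lior is a knave" must be False — and it is.

Otto is a knight, Lior is a knight, Bella is a knight, Milo is a knave, Soren is a knight, and Gita is a knave.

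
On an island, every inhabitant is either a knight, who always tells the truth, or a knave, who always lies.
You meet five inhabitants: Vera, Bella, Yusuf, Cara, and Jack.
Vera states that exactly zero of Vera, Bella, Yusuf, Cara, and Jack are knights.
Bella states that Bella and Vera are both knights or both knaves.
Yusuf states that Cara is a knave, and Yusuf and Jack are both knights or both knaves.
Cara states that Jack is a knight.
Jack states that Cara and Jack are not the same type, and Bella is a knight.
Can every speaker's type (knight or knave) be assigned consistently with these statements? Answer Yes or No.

No

Checking all 32 assignments, each has at least one speaker whose statement's truth value contradicts their type.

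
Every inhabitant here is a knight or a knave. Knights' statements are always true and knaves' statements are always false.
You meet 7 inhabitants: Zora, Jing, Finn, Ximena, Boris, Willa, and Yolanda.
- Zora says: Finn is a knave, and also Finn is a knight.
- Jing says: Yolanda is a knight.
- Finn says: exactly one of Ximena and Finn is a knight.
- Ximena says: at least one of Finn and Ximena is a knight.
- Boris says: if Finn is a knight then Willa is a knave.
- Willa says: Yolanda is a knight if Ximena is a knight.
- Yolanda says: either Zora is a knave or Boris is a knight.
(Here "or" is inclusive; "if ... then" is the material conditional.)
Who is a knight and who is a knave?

Zora is a knave, Jing is a knight, Finn is a knave, Ximena is a knave, Boris is a knight, Willa is a knight, and Yolanda is a knight.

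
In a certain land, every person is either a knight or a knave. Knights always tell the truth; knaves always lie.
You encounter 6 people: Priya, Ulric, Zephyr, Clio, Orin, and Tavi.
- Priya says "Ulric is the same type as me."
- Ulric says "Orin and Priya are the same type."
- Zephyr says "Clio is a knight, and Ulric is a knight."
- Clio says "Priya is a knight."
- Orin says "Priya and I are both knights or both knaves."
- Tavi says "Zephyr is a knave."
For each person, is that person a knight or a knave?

Knights: Priya, Ulric, Zephyr, Clio, and Orin. Knaves: Tavi.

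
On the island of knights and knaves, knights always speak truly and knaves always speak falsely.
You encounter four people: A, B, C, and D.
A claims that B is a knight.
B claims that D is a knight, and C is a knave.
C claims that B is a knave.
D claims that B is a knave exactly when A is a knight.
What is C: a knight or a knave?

C is a knight.

Consistent assignments: {A=knave, B=knave, C=knight, D=knave}
In every consistent assignment, C is a knight.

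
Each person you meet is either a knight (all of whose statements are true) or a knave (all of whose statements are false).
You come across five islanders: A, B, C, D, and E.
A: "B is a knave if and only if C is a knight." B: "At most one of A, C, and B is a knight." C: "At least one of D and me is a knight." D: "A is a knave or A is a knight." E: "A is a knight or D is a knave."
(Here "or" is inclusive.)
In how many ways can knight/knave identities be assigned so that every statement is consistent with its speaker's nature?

1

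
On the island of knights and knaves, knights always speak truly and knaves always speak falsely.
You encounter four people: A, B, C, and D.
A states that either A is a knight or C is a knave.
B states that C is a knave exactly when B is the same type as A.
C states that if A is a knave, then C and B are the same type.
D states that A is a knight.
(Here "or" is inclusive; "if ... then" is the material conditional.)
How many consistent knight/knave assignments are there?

1

Consistent assignments:
  A=knave, B=knight, C=knight, D=knave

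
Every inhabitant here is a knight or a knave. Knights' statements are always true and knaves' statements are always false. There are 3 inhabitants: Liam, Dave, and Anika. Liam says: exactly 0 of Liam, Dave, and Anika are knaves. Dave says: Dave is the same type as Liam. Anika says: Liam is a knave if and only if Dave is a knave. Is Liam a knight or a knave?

Liam is a knight.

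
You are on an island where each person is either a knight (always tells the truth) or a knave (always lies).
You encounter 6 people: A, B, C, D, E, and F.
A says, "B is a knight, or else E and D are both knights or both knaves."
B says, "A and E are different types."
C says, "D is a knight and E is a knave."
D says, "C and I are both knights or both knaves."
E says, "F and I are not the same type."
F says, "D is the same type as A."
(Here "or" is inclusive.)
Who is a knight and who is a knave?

A is a knave, B is a knave, C is a knight, D is a knight, E is a knave, and F is a knave.

Since A is a knave, "B is a knight, or else E and D are both knights or both knaves" needs to be false, which holds.
B is a knave; "A and E are different types" is false, as required.
C is a knight, so "D is a knight and E is a knave" must be True — and it is.
As a knight, D's statement "C and I are both knights or both knaves" should be True; it is.
Since E is a knave, "F and I are not the same type" needs to be false, which holds.
F (knave): "D is the same type as A" — false. ✓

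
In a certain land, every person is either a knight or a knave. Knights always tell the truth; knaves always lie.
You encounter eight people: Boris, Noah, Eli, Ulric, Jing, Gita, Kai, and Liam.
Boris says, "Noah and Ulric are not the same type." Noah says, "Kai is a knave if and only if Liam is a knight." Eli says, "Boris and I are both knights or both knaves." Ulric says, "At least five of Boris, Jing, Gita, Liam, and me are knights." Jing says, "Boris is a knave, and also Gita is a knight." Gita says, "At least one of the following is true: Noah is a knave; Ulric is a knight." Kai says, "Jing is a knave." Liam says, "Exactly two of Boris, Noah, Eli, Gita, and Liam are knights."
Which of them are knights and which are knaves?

Boris is a knight, Noah is a knight, Eli is a knight, Ulric is a knave, Jing is a knave, Gita is a knave, Kai is a knight, and Liam is a knave.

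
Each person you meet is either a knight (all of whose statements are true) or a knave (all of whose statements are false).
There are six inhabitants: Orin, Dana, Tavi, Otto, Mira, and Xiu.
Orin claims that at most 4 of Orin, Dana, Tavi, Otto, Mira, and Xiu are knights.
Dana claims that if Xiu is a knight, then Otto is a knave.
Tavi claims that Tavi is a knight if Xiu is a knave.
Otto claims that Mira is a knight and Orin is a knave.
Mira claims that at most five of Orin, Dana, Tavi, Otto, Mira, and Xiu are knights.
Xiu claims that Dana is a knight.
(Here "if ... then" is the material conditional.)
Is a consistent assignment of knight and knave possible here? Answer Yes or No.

No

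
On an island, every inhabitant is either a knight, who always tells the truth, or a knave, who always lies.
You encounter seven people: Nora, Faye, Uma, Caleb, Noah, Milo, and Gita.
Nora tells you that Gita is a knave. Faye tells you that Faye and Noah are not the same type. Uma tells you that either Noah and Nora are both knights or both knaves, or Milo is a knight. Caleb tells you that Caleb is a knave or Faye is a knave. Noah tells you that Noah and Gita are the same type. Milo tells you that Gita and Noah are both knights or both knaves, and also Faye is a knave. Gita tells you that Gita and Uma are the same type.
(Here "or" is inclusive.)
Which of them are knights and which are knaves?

Nora is a knave, Faye is a knave, Uma is a knight, Caleb is a knight, Noah is a knave, Milo is a knave, and Gita is a knight.

Nora (knave): "Gita is a knave" — False. ✓
Since Faye is a knave, "Faye and Noah are not the same type" needs to be False, which holds.
Uma is a knight; "either Noah and Nora are both knights or both knaves, or Milo is a knight" is true, as required.
Caleb is a knight, and the claim "Caleb is a knave or Faye is a knave" is indeed true.
Noah (knave): "Noah and Gita are the same type" — False. ✓
As a knave, Milo's statement "Gita and Noah are both knights or both knaves, and also Faye is a knave" should be False; it is.
Gita is a knight; "Gita and Uma are the same type" is true, as required.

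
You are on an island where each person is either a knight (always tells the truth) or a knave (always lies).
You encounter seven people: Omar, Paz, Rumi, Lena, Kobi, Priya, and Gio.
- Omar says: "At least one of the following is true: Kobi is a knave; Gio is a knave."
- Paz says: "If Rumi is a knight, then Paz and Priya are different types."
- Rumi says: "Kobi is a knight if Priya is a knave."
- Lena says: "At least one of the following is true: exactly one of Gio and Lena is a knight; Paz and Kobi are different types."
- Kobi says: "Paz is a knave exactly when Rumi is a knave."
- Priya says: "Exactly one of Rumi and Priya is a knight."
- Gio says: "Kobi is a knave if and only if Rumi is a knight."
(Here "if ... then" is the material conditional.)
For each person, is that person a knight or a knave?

Knights: Omar, Paz, and Lena. Knaves: Rumi, Kobi, Priya, and Gio.

Omar is a knight, and the claim "at least one of the following is true: Kobi is a knave; Gio is a knave" is indeed true.
As a knight, Paz's statement "if Rumi is a knight, then Paz and Priya are different types" should be true; it is.
Since Rumi is a knave, "Kobi is a knight if Priya is a knave" needs to be false, which holds.
Lena is a knight, so "at least one of the following is true: exactly one of Gio and Lena is a knight; Paz and Kobi are different types" must be true — and it is.
Kobi (knave): "Paz is a knave exactly when Rumi is a knave" — false. ✓
Priya is a knave, so "exactly one of Rumi and Priya is a knight" must be false — and it is.
Gio is a knave, so "Kobi is a knave if and only if Rumi is a knight" must be false — and it is.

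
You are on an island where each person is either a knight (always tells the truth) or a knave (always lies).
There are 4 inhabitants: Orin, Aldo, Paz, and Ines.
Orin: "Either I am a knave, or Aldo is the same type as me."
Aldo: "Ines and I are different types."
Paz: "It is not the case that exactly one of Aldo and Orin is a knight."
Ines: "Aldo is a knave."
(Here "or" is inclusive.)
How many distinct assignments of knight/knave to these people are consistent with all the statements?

1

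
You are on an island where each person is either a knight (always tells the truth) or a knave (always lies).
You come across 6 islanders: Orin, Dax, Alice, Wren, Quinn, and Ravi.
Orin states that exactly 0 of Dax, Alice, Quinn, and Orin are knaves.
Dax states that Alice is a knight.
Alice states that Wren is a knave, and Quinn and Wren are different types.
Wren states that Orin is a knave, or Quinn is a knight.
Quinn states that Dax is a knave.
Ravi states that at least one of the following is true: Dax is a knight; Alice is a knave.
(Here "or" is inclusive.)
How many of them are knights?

The unique consistent assignment is Orin=knave, Dax=knave, Alice=knave, Wren=knight, Quinn=knight, Ravi=knight.
That has 3 knights.

3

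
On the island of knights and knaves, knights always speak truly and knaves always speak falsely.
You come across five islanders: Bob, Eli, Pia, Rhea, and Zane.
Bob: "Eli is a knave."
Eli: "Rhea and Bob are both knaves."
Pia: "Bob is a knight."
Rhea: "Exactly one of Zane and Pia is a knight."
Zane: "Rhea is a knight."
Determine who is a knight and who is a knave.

Bob is a knave, Eli is a knight, Pia is a knave, Rhea is a knave, and Zane is a knave.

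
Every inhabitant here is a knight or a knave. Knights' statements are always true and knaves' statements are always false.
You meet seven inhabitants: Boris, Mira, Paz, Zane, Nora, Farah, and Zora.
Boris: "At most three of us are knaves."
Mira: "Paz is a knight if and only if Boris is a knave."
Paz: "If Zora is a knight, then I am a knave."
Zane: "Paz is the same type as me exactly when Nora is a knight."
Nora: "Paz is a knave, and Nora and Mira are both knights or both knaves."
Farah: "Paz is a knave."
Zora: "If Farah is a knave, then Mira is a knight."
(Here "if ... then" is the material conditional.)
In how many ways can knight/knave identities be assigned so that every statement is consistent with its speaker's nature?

0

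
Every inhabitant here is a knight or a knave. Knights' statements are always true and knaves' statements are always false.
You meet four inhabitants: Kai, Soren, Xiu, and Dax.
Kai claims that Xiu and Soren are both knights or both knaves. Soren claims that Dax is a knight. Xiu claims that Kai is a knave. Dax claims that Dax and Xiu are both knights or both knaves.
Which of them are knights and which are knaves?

Kai is a knave, Soren is a knave, Xiu is a knight, and Dax is a knave.

Since Kai is a knave, "Xiu and Soren are both knights or both knaves" needs to be False, which holds.
Soren (knave): "Dax is a knight" — False. ✓
Xiu is a knight, so "Kai is a knave" must be True — and it is.
As a knave, Dax's statement "Dax and Xiu are both knights or both knaves" should be False; it is.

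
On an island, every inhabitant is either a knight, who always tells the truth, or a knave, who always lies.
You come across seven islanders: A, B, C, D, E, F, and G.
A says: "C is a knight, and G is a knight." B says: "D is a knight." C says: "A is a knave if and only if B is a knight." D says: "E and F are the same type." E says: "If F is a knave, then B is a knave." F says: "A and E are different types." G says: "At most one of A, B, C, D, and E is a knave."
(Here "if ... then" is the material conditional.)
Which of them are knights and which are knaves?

Knights: B, C, and D. Knaves: A, E, F, and G.

As a knave, A's statement "C is a knight, and G is a knight" should be false; it is.
B is a knight; "D is a knight" is True, as required.
C (knight): "A is a knave if and only if B is a knight" — True. ✓
D (knight): "E and F are the same type" — True. ✓
E is a knave; "if F is a knave, then B is a knave" is false, as required.
F is a knave, and the claim "A and E are different types" is indeed false.
As a knave, G's statement "at most one of A, B, C, D, and E is a knave" should be false; it is.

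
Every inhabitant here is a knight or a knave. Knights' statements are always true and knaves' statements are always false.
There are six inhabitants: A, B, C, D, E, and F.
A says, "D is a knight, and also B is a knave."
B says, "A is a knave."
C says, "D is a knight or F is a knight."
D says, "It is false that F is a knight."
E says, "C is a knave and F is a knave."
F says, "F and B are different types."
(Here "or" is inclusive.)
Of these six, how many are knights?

The unique consistent assignment is A=knight, B=knave, C=knight, D=knight, E=knave, F=knave.
That has 3 knights.

3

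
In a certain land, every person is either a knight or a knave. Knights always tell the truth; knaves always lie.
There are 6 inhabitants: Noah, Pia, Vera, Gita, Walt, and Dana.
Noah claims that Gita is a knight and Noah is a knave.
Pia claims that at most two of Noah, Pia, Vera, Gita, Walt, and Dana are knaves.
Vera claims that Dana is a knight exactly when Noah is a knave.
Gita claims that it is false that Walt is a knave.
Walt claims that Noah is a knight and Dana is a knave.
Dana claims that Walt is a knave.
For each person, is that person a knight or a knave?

Knights: Vera and Dana. Knaves: Noah, Pia, Gita, and Walt.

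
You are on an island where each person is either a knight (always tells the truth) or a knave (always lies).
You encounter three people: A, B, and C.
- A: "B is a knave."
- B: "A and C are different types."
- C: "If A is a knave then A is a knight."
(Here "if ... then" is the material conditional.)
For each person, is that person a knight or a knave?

As a knight, A's statement "B is a knave" should be true; it is.
B is a knave; "A and C are different types" is false, as required.
C is a knight, and the claim "if A is a knave then A is a knight" is indeed true.

A is a knight, B is a knave, and C is a knight.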